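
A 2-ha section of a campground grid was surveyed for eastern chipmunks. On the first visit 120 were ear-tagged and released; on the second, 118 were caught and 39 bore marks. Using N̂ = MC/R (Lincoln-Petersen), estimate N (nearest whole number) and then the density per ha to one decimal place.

N̂ = 120·118/39 = 14160/39 ≈ 363.1 → 363
Density = N̂ / area = 363 / 2 ≈ 181.50 → 181.5 per ha

density ≈ 181.5 eastern chipmunks per ha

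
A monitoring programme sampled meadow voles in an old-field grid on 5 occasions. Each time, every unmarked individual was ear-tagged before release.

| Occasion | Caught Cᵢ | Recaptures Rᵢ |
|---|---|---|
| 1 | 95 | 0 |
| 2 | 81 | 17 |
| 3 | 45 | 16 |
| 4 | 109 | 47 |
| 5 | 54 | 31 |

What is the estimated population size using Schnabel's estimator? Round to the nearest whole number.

Marked at large before each occasion: Mᵢ = Σⱼ<ᵢ (Cⱼ − Rⱼ) → M1=0, M2=95, M3=159, M4=188, M5=250
Σ MᵢCᵢ = 0·95 + 95·81 + 159·45 + 188·109 + 250·54 = 0 + 7695 + 7155 + 20492 + 13500 = 48842
Σ Rᵢ = 0 + 17 + 16 + 47 + 31 = 111
N̂ = 48842 / 111 ≈ 440.0 → 440

N ≈ 440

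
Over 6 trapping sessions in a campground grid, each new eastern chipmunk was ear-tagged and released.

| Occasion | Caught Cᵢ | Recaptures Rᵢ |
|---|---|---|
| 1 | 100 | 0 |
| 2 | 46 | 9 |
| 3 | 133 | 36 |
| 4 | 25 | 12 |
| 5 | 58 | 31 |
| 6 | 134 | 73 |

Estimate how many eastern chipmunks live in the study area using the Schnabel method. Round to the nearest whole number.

Marked at large before each occasion: Mᵢ = Σⱼ<ᵢ (Cⱼ − Rⱼ) → M1=0, M2=100, M3=137, M4=234, M5=247, M6=274
Σ MᵢCᵢ = 0·100 + 100·46 + 137·133 + 234·25 + 247·58 + 274·134 = 0 + 4600 + 18221 + 5850 + 14326 + 36716 = 79713
Σ Rᵢ = 0 + 9 + 36 + 12 + 31 + 73 = 161
N̂ = 79713 / 161 ≈ 495.1 → 495

N ≈ 495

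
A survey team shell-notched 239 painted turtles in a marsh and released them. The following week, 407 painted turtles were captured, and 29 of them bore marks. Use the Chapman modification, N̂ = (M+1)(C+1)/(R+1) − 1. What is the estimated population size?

N̂ = (239+1)(407+1)/(29+1) − 1 = 240·408/30 − 1
= 97920/30 − 1 = 3264 − 1 = 3263

N = 3263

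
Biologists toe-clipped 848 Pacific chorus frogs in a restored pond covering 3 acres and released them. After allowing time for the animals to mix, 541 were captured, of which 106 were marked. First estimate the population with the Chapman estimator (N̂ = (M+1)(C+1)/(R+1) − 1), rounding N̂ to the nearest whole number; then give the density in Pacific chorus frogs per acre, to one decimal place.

N̂ = 849·542/107 − 1 = 460158/107 − 1 ≈ 4299.5 → 4300
Density = N̂ / area = 4300 / 3 ≈ 1433.33 → 1433.3 per acre

density ≈ 1433.3 Pacific chorus frogs per acre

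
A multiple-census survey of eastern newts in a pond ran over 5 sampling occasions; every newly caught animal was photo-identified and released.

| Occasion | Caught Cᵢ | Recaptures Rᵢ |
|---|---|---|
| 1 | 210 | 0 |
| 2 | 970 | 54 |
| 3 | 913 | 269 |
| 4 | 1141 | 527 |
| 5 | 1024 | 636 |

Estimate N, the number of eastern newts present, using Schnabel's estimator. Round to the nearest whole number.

Marked at large before each occasion: Mᵢ = Σⱼ<ᵢ (Cⱼ − Rⱼ) → M1=0, M2=210, M3=1126, M4=1770, M5=2384
Σ MᵢCᵢ = 0·210 + 210·970 + 1126·913 + 1770·1141 + 2384·1024 = 0 + 203700 + 1028038 + 2019570 + 2441216 = 5692524
Σ Rᵢ = 0 + 54 + 269 + 527 + 636 = 1486
N̂ = 5692524 / 1486 ≈ 3830.8 → 3831

N ≈ 3831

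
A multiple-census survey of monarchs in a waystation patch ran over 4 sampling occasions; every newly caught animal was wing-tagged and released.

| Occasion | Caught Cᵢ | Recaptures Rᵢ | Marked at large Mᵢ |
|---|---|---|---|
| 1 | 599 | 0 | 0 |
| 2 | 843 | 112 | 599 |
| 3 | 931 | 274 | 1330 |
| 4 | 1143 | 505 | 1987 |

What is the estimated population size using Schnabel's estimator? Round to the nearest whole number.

Σ MᵢCᵢ = 0·599 + 599·843 + 1330·931 + 1987·1143 = 0 + 504957 + 1238230 + 2271141 = 4014328
Σ Rᵢ = 0 + 112 + 274 + 505 = 891
N̂ = 4014328 / 891 ≈ 4505.4 → 4505

N ≈ 4505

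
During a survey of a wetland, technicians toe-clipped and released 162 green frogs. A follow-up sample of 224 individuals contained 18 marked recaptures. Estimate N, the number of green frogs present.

N = (162 × 224) / 18 = 36288 / 18 = 2016

N = 2016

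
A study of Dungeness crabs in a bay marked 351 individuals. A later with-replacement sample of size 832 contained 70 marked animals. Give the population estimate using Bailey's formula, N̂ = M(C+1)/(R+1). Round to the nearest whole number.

N̂ = 351·(832+1)/(70+1) = 351·833/71 = 292383/71 ≈ 4118.1 → 4118

N ≈ 4118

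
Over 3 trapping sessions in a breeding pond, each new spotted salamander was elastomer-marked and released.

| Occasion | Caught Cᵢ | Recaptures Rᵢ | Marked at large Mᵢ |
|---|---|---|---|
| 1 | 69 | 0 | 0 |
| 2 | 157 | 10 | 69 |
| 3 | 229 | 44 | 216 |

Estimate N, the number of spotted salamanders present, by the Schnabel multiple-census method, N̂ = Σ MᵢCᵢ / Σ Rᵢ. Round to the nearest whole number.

N ≈ 1117

Σ MᵢCᵢ = 0·69 + 69·157 + 216·229 = 0 + 10833 + 49464 = 60297
Σ Rᵢ = 0 + 10 + 44 = 54
N̂ = 60297 / 54 ≈ 1116.6 → 1117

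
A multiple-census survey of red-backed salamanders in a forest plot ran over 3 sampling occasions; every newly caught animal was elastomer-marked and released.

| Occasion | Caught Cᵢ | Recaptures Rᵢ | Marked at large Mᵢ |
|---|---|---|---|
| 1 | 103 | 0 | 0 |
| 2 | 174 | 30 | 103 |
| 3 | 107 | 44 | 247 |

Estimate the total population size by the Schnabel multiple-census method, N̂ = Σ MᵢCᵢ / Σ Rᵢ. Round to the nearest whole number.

N ≈ 599

Σ MᵢCᵢ = 0·103 + 103·174 + 247·107 = 0 + 17922 + 26429 = 44351
Σ Rᵢ = 0 + 30 + 44 = 74
N̂ = 44351 / 74 ≈ 599.3 → 599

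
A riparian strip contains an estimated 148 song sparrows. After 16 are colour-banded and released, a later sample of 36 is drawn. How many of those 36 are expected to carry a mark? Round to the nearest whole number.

expected recaptures ≈ 4

Expected recaptures E[R] = M·C / N.
E[R] = 16 × 36 / 148 = 576 / 148 ≈ 3.9 → 4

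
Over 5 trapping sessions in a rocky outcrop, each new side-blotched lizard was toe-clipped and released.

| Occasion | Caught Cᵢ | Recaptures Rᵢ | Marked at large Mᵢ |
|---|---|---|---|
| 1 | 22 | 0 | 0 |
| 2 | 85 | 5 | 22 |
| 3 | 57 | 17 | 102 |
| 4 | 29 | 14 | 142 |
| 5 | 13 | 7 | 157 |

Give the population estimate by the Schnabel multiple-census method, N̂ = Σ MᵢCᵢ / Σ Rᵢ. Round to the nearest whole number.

N ≈ 322

Σ MᵢCᵢ = 0·22 + 22·85 + 102·57 + 142·29 + 157·13 = 0 + 1870 + 5814 + 4118 + 2041 = 13843
Σ Rᵢ = 0 + 5 + 17 + 14 + 7 = 43
N̂ = 13843 / 43 ≈ 321.9 → 322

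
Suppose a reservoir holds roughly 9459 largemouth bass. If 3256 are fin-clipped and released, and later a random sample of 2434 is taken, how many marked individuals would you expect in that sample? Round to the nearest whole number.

expected recaptures ≈ 838

Expected recaptures E[R] = M·C / N.
E[R] = 3256 × 2434 / 9459 = 7925104 / 9459 ≈ 837.8 → 838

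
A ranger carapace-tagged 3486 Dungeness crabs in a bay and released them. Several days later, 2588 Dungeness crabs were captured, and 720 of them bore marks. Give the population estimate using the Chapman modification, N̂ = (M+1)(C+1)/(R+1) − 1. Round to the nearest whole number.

N̂ = (3486+1)(2588+1)/(720+1) − 1 = 3487·2589/721 − 1
= 9027843/721 − 1 ≈ 12521.3 − 1 ≈ 12520.3 → 12520

N ≈ 12,520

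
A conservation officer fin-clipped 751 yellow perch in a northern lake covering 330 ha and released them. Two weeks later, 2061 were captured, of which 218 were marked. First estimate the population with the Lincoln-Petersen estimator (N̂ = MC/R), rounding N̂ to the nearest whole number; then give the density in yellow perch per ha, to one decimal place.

density ≈ 21.5 yellow perch per ha

N̂ = 751·2061/218 = 1547811/218 ≈ 7100.1 → 7100
Density = N̂ / area = 7100 / 330 ≈ 21.52 → 21.5 per ha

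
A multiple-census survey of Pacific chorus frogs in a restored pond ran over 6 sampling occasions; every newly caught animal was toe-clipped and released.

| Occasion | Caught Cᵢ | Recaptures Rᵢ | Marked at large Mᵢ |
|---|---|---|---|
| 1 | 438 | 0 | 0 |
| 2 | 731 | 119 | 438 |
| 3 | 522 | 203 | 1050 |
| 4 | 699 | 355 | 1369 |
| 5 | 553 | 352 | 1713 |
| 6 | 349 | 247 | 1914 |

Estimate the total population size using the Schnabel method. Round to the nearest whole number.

N ≈ 2696

Σ MᵢCᵢ = 0·438 + 438·731 + 1050·522 + 1369·699 + 1713·553 + 1914·349 = 0 + 320178 + 548100 + 956931 + 947289 + 667986 = 3440484
Σ Rᵢ = 0 + 119 + 203 + 355 + 352 + 247 = 1276
N̂ = 3440484 / 1276 ≈ 2696.3 → 2696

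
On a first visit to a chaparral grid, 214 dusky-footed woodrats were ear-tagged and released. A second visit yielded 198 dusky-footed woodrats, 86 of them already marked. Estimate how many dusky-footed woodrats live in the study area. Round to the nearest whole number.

N ≈ 493

If marked individuals mix randomly, R/C ≈ M/N, giving N ≈ M·C/R.
N = (214 × 198) / 86 = 42372 / 86 ≈ 492.7 → 493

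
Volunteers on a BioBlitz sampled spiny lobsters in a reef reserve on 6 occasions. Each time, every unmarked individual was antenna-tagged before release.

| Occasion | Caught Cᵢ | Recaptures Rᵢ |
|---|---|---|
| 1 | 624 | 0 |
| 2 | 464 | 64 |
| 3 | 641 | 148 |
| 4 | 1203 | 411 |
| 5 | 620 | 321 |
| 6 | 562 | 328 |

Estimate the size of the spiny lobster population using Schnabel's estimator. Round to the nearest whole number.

Marked at large before each occasion: Mᵢ = Σⱼ<ᵢ (Cⱼ − Rⱼ) → M1=0, M2=624, M3=1024, M4=1517, M5=2309, M6=2608
Σ MᵢCᵢ = 0·624 + 624·464 + 1024·641 + 1517·1203 + 2309·620 + 2608·562 = 0 + 289536 + 656384 + 1824951 + 1431580 + 1465696 = 5668147
Σ Rᵢ = 0 + 64 + 148 + 411 + 321 + 328 = 1272
N̂ = 5668147 / 1272 ≈ 4456.1 → 4456

N ≈ 4456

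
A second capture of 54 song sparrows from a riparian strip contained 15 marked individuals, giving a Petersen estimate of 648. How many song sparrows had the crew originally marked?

From N = M·C/R: M = N·R / C = 648·15 / 54 = 9720 / 54 = 180.

M = 180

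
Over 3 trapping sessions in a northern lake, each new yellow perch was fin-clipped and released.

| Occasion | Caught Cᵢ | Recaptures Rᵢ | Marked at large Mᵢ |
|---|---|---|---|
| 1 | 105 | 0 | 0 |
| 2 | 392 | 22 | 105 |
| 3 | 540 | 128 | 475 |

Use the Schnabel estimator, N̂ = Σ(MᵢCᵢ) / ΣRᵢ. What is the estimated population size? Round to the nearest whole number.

N ≈ 1984

Σ MᵢCᵢ = 0·105 + 105·392 + 475·540 = 0 + 41160 + 256500 = 297660
Σ Rᵢ = 0 + 22 + 128 = 150
N̂ = 297660 / 150 ≈ 1984.4 → 1984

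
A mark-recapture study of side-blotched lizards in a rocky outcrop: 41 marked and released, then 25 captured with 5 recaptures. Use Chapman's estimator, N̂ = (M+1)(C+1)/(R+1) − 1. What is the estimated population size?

N = 181

N̂ = (41+1)(25+1)/(5+1) − 1 = 42·26/6 − 1
= 1092/6 − 1 = 182 − 1 = 181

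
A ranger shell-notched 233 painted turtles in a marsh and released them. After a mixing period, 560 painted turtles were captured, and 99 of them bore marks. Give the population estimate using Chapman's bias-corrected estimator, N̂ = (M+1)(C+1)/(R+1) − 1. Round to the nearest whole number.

N ≈ 1312

N̂ = (233+1)(560+1)/(99+1) − 1 = 234·561/100 − 1
= 131274/100 − 1 ≈ 1312.7 − 1 ≈ 1311.7 → 1312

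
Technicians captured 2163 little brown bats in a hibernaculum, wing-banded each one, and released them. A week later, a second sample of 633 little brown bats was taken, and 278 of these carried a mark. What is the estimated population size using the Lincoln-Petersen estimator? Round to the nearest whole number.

N ≈ 4925

N = (2163 × 633) / 278 = 1369179 / 278 ≈ 4925.1 → 4925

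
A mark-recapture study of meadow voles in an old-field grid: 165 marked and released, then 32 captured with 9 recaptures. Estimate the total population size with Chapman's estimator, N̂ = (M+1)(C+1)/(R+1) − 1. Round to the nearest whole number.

N ≈ 547

N̂ = (165+1)(32+1)/(9+1) − 1 = 166·33/10 − 1
= 5478/10 − 1 ≈ 547.8 − 1 ≈ 546.8 → 547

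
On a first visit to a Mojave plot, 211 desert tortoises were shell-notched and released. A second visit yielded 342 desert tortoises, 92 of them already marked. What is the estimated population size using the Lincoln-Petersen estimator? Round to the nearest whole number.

N ≈ 784

N = (211 × 342) / 92 = 72162 / 92 ≈ 784.4 → 784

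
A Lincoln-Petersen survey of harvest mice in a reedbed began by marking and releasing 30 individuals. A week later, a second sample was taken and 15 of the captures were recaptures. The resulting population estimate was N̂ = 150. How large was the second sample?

C = 75

From N = M·C/R: C = N·R / M = 150·15 / 30 = 2250 / 30 = 75.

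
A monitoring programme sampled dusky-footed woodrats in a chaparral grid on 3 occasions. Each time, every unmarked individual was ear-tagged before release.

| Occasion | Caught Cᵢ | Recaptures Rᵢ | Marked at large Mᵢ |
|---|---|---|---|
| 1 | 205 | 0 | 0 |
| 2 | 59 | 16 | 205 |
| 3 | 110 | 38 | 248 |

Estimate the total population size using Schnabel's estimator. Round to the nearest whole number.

Σ MᵢCᵢ = 0·205 + 205·59 + 248·110 = 0 + 12095 + 27280 = 39375
Σ Rᵢ = 0 + 16 + 38 = 54
N̂ = 39375 / 54 ≈ 729.2 → 729

N ≈ 729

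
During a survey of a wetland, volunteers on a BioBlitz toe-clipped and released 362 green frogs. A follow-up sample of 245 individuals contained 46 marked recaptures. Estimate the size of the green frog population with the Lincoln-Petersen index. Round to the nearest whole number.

N = (362 × 245) / 46 = 88690 / 46 ≈ 1928.0 → 1928

N ≈ 1928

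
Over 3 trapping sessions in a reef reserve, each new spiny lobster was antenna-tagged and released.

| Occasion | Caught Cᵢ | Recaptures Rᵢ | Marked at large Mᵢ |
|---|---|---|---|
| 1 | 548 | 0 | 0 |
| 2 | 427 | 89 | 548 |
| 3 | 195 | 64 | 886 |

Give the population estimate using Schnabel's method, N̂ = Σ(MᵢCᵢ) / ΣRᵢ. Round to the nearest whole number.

Σ MᵢCᵢ = 0·548 + 548·427 + 886·195 = 0 + 233996 + 172770 = 406766
Σ Rᵢ = 0 + 89 + 64 = 153
N̂ = 406766 / 153 ≈ 2658.6 → 2659

N ≈ 2659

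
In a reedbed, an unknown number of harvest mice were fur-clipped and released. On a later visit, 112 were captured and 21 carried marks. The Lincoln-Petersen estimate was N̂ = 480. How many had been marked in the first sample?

M = 90

From N = M·C/R: M = N·R / C = 480·21 / 112 = 10080 / 112 = 90.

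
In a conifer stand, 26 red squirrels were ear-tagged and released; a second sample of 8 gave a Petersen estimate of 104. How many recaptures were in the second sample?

From N = M·C/R: R = M·C / N = 26·8 / 104 = 208 / 104 = 2.

R = 2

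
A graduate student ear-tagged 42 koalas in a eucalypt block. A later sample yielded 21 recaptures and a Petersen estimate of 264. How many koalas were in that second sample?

From N = M·C/R: C = N·R / M = 264·21 / 42 = 5544 / 42 = 132.

C = 132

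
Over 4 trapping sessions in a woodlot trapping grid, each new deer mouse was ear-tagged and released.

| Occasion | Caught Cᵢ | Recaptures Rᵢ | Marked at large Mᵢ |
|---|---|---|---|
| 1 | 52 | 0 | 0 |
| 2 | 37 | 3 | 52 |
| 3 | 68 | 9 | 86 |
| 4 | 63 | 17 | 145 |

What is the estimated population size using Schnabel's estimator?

N = 583

Σ MᵢCᵢ = 0·52 + 52·37 + 86·68 + 145·63 = 0 + 1924 + 5848 + 9135 = 16907
Σ Rᵢ = 0 + 3 + 9 + 17 = 29
N̂ = 16907 / 29 = 583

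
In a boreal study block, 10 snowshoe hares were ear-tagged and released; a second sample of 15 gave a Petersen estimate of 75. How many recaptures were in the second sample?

From N = M·C/R: R = M·C / N = 10·15 / 75 = 150 / 75 = 2.

R = 2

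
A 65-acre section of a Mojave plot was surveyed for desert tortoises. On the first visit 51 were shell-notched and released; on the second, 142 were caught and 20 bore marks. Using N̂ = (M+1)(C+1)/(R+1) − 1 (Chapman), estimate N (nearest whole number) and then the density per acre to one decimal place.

density ≈ 5.4 desert tortoises per acre

N̂ = 52·143/21 − 1 = 7436/21 − 1 ≈ 353.1 → 353
Density = N̂ / area = 353 / 65 ≈ 5.43 → 5.4 per acre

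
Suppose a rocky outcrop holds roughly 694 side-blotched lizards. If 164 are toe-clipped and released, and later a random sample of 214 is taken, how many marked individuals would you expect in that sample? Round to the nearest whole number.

expected recaptures ≈ 51

The marked fraction of the population is 164/694, so in a sample of 214 expect C·(M/N) marked.
E[R] = 164 × 214 / 694 = 35096 / 694 ≈ 50.6 → 51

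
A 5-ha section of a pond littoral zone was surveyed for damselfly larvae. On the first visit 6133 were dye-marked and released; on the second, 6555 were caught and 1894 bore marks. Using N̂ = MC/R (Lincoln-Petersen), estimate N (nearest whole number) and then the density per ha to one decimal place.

density ≈ 4245.2 damselfly larvae per ha

N̂ = 6133·6555/1894 = 40201815/1894 ≈ 21225.9 → 21226
Density = N̂ / area = 21226 / 5 ≈ 4245.20 → 4245.2 per ha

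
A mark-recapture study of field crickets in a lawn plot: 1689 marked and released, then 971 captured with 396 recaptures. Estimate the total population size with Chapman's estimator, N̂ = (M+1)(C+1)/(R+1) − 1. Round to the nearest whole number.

N ≈ 4137

N̂ = (1689+1)(971+1)/(396+1) − 1 = 1690·972/397 − 1
= 1642680/397 − 1 ≈ 4137.7 − 1 ≈ 4136.7 → 4137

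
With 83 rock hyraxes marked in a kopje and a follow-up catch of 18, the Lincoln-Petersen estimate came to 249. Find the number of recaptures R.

R = 6

From N = M·C/R: R = M·C / N = 83·18 / 249 = 1494 / 249 = 6.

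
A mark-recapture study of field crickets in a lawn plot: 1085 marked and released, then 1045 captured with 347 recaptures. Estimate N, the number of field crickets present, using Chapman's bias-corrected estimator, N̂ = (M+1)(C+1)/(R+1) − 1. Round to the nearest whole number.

N ≈ 3263

N̂ = (1085+1)(1045+1)/(347+1) − 1 = 1086·1046/348 − 1
= 1135956/348 − 1 ≈ 3264.2 − 1 ≈ 3263.2 → 3263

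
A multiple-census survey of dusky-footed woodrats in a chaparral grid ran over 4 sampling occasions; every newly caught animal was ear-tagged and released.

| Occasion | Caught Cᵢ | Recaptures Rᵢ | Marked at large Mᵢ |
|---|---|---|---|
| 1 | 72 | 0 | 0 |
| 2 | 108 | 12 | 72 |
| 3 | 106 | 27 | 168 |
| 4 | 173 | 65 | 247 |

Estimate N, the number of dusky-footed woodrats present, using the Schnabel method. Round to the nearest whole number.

Σ MᵢCᵢ = 0·72 + 72·108 + 168·106 + 247·173 = 0 + 7776 + 17808 + 42731 = 68315
Σ Rᵢ = 0 + 12 + 27 + 65 = 104
N̂ = 68315 / 104 ≈ 656.9 → 657

N ≈ 657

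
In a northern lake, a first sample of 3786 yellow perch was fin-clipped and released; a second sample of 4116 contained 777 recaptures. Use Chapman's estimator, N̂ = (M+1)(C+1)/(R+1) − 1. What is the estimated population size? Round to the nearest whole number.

N̂ = (3786+1)(4116+1)/(777+1) − 1 = 3787·4117/778 − 1
= 15591079/778 − 1 ≈ 20039.9 − 1 ≈ 20038.9 → 20039

N ≈ 20,039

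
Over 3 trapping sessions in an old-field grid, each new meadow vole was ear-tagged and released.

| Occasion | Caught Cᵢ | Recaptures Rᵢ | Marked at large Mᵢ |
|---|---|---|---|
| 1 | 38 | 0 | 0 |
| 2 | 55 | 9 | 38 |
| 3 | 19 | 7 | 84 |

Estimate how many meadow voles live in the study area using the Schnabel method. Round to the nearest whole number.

Σ MᵢCᵢ = 0·38 + 38·55 + 84·19 = 0 + 2090 + 1596 = 3686
Σ Rᵢ = 0 + 9 + 7 = 16
N̂ = 3686 / 16 ≈ 230.4 → 230

N ≈ 230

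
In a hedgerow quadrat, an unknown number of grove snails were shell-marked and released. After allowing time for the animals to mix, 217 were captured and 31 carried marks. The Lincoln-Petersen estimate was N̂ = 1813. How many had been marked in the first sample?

M = 259

From N = M·C/R: M = N·R / C = 1813·31 / 217 = 56203 / 217 = 259.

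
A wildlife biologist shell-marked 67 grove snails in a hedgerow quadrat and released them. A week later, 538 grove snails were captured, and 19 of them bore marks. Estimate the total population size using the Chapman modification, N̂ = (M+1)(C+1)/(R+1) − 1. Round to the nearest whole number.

N̂ = (67+1)(538+1)/(19+1) − 1 = 68·539/20 − 1
= 36652/20 − 1 ≈ 1832.6 − 1 ≈ 1831.6 → 1832

N ≈ 1832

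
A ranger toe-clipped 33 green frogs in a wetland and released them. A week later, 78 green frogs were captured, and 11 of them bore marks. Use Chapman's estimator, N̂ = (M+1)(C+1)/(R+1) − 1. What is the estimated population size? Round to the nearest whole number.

N̂ = (33+1)(78+1)/(11+1) − 1 = 34·79/12 − 1
= 2686/12 − 1 ≈ 223.8 − 1 ≈ 222.8 → 223

N ≈ 223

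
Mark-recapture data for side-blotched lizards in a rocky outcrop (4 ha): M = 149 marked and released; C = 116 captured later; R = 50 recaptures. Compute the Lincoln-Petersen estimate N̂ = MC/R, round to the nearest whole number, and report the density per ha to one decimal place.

N̂ = 149·116/50 = 17284/50 ≈ 345.7 → 346
Density = N̂ / area = 346 / 4 ≈ 86.50 → 86.5 per ha

density ≈ 86.5 side-blotched lizards per ha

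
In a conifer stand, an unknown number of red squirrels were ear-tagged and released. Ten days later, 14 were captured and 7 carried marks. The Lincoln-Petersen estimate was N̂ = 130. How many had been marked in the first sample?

M = 65

From N = M·C/R: M = N·R / C = 130·7 / 14 = 910 / 14 = 65.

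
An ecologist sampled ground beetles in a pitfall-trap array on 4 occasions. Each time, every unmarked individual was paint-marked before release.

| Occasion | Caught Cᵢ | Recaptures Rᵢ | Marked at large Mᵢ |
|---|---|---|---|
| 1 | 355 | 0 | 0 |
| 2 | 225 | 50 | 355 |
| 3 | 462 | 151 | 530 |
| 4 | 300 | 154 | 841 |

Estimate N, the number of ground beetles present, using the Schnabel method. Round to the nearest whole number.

Σ MᵢCᵢ = 0·355 + 355·225 + 530·462 + 841·300 = 0 + 79875 + 244860 + 252300 = 577035
Σ Rᵢ = 0 + 50 + 151 + 154 = 355
N̂ = 577035 / 355 ≈ 1625.45 → 1625

N ≈ 1625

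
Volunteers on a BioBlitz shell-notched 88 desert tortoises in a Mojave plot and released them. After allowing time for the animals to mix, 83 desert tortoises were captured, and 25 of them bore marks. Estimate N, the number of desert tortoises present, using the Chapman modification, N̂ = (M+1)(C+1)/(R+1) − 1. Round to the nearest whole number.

N ≈ 287

N̂ = (88+1)(83+1)/(25+1) − 1 = 89·84/26 − 1
= 7476/26 − 1 ≈ 287.5 − 1 ≈ 286.5 → 287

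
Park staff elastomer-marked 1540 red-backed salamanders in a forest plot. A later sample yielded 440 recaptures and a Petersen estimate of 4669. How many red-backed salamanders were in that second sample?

From N = M·C/R: C = N·R / M = 4669·440 / 1540 = 2054360 / 1540 = 1334.

C = 1334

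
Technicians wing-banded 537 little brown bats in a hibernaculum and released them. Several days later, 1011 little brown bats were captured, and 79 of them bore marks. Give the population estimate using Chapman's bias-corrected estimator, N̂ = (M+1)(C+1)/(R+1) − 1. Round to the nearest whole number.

N̂ = (537+1)(1011+1)/(79+1) − 1 = 538·1012/80 − 1
= 544456/80 − 1 ≈ 6805.7 − 1 ≈ 6804.7 → 6805

N ≈ 6805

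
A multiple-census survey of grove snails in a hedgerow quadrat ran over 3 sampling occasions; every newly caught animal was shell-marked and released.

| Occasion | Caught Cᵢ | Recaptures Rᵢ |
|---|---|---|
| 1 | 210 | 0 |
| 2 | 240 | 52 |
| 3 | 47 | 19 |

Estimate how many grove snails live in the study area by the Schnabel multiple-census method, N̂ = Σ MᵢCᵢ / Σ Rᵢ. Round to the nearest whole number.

Marked at large before each occasion: Mᵢ = Σⱼ<ᵢ (Cⱼ − Rⱼ) → M1=0, M2=210, M3=398
Σ MᵢCᵢ = 0·210 + 210·240 + 398·47 = 0 + 50400 + 18706 = 69106
Σ Rᵢ = 0 + 52 + 19 = 71
N̂ = 69106 / 71 ≈ 973.3 → 973

N ≈ 973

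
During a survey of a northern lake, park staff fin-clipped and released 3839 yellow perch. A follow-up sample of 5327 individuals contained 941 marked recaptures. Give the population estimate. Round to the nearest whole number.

N ≈ 21,733

Lincoln-Petersen assumes M/N = R/C, so N = M·C / R.
N = (3839 × 5327) / 941 = 20450353 / 941 ≈ 21732.6 → 21733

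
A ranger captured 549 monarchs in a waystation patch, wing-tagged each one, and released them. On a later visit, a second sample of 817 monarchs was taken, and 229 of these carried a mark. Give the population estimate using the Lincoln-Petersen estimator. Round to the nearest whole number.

The marked fraction in the recapture sample should equal the marked fraction in the population: 229/817 = 549/N.
N = (549 × 817) / 229 = 448533 / 229 ≈ 1958.7 → 1959

N ≈ 1959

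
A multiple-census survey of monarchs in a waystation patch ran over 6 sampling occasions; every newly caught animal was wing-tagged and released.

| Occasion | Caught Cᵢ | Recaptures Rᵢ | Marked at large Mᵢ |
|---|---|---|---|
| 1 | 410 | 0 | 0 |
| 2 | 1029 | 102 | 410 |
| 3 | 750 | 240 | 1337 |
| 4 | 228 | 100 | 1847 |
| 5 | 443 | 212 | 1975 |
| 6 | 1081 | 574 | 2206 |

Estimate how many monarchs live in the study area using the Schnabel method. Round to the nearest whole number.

Σ MᵢCᵢ = 0·410 + 410·1029 + 1337·750 + 1847·228 + 1975·443 + 2206·1081 = 0 + 421890 + 1002750 + 421116 + 874925 + 2384686 = 5105367
Σ Rᵢ = 0 + 102 + 240 + 100 + 212 + 574 = 1228
N̂ = 5105367 / 1228 ≈ 4157.46 → 4157

N ≈ 4157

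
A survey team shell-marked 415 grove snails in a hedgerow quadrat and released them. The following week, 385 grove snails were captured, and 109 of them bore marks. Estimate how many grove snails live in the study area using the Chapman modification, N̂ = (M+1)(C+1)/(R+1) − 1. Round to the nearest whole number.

N ≈ 1459

N̂ = (415+1)(385+1)/(109+1) − 1 = 416·386/110 − 1
= 160576/110 − 1 ≈ 1459.8 − 1 ≈ 1458.8 → 1459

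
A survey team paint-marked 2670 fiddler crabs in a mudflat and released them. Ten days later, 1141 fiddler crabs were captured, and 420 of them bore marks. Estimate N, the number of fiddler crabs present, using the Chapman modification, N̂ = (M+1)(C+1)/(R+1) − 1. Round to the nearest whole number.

N ≈ 7244

N̂ = (2670+1)(1141+1)/(420+1) − 1 = 2671·1142/421 − 1
= 3050282/421 − 1 ≈ 7245.3 − 1 ≈ 7244.3 → 7244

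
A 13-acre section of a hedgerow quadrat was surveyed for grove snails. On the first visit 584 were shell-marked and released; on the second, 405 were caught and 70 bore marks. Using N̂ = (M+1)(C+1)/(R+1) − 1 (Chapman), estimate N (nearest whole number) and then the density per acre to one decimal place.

density ≈ 257.2 grove snails per acre

N̂ = 585·406/71 − 1 = 237510/71 − 1 ≈ 3344.2 → 3344
Density = N̂ / area = 3344 / 13 ≈ 257.23 → 257.2 per acre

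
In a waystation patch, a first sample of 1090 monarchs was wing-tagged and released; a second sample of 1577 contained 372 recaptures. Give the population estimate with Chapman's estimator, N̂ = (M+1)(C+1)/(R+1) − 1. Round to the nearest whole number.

N̂ = (1090+1)(1577+1)/(372+1) − 1 = 1091·1578/373 − 1
= 1721598/373 − 1 ≈ 4615.5 − 1 ≈ 4614.5 → 4615

N ≈ 4615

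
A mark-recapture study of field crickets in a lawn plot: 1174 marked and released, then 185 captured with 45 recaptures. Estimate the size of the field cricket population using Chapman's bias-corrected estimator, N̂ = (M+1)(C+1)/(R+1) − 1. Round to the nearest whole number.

N ≈ 4750

N̂ = (1174+1)(185+1)/(45+1) − 1 = 1175·186/46 − 1
= 218550/46 − 1 ≈ 4751.1 − 1 ≈ 4750.1 → 4750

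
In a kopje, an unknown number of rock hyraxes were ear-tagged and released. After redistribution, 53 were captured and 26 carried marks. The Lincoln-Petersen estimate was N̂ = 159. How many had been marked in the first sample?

From N = M·C/R: M = N·R / C = 159·26 / 53 = 4134 / 53 = 78.

M = 78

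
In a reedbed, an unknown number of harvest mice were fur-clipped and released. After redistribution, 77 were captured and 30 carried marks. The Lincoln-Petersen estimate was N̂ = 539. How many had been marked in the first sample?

M = 210

From N = M·C/R: M = N·R / C = 539·30 / 77 = 16170 / 77 = 210.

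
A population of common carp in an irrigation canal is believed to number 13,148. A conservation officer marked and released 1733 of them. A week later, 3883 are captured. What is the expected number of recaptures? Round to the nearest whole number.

The marked fraction of the population is 1733/13148, so in a sample of 3883 expect C·(M/N) marked.
E[R] = 1733 × 3883 / 13148 = 6729239 / 13148 ≈ 511.8 → 512

expected recaptures ≈ 512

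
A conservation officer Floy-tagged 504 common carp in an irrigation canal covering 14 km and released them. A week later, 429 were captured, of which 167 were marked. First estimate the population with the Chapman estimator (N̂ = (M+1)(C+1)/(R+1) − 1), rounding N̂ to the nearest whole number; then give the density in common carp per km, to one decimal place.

density ≈ 92.3 common carp per km

N̂ = 505·430/168 − 1 = 217150/168 − 1 ≈ 1291.6 → 1292
Density = N̂ / area = 1292 / 14 ≈ 92.29 → 92.3 per km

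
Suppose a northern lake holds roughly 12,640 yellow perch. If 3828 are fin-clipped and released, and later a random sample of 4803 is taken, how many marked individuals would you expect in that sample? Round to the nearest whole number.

expected recaptures ≈ 1455

The marked fraction of the population is 3828/12640, so in a sample of 4803 expect C·(M/N) marked.
E[R] = 3828 × 4803 / 12640 = 18385884 / 12640 ≈ 1454.6 → 1455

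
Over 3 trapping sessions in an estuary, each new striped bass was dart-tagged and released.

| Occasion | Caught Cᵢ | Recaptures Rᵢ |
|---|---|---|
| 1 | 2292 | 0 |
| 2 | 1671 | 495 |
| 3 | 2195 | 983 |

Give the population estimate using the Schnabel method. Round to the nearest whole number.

Marked at large before each occasion: Mᵢ = Σⱼ<ᵢ (Cⱼ − Rⱼ) → M1=0, M2=2292, M3=3468
Σ MᵢCᵢ = 0·2292 + 2292·1671 + 3468·2195 = 0 + 3829932 + 7612260 = 11442192
Σ Rᵢ = 0 + 495 + 983 = 1478
N̂ = 11442192 / 1478 ≈ 7741.7 → 7742

N ≈ 7742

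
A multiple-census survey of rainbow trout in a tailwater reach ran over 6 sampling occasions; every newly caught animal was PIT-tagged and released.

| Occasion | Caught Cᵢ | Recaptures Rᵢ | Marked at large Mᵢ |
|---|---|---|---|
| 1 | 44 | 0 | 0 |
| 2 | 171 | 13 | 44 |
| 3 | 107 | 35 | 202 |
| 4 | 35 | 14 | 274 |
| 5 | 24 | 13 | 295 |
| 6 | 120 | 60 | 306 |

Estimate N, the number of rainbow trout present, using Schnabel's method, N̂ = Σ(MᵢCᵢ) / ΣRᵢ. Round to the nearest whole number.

Σ MᵢCᵢ = 0·44 + 44·171 + 202·107 + 274·35 + 295·24 + 306·120 = 0 + 7524 + 21614 + 9590 + 7080 + 36720 = 82528
Σ Rᵢ = 0 + 13 + 35 + 14 + 13 + 60 = 135
N̂ = 82528 / 135 ≈ 611.3 → 611

N ≈ 611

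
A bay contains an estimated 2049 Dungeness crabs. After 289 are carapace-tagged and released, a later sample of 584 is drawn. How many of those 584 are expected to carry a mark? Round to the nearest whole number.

expected recaptures ≈ 82

The marked fraction of the population is 289/2049, so in a sample of 584 expect C·(M/N) marked.
E[R] = 289 × 584 / 2049 = 168776 / 2049 ≈ 82.4 → 82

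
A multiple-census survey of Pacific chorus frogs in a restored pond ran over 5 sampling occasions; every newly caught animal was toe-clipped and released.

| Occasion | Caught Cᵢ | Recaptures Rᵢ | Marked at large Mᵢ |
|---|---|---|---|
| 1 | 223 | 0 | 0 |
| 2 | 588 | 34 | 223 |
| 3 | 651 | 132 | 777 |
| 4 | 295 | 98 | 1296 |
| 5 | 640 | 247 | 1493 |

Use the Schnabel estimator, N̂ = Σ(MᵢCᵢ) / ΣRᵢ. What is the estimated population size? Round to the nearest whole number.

Σ MᵢCᵢ = 0·223 + 223·588 + 777·651 + 1296·295 + 1493·640 = 0 + 131124 + 505827 + 382320 + 955520 = 1974791
Σ Rᵢ = 0 + 34 + 132 + 98 + 247 = 511
N̂ = 1974791 / 511 ≈ 3864.6 → 3865

N ≈ 3865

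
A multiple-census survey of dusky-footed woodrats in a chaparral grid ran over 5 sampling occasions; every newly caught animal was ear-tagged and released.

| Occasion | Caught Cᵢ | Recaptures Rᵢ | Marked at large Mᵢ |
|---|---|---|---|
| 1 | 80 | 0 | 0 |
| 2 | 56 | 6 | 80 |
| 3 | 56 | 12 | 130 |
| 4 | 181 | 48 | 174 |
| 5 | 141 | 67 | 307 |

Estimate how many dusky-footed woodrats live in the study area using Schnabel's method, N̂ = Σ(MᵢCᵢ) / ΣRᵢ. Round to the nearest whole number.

Σ MᵢCᵢ = 0·80 + 80·56 + 130·56 + 174·181 + 307·141 = 0 + 4480 + 7280 + 31494 + 43287 = 86541
Σ Rᵢ = 0 + 6 + 12 + 48 + 67 = 133
N̂ = 86541 / 133 ≈ 650.7 → 651

N ≈ 651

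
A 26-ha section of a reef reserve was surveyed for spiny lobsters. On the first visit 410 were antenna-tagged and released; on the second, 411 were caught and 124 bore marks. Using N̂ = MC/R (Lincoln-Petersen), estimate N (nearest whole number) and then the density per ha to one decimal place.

N̂ = 410·411/124 = 168510/124 ≈ 1359.0 → 1359
Density = N̂ / area = 1359 / 26 ≈ 52.27 → 52.3 per ha

density ≈ 52.3 spiny lobsters per ha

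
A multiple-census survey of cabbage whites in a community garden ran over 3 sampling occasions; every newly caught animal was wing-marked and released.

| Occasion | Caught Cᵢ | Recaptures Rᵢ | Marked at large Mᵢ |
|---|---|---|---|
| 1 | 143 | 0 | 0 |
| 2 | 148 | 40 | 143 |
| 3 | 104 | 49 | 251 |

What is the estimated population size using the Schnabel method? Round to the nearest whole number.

N ≈ 531

Σ MᵢCᵢ = 0·143 + 143·148 + 251·104 = 0 + 21164 + 26104 = 47268
Σ Rᵢ = 0 + 40 + 49 = 89
N̂ = 47268 / 89 ≈ 531.1 → 531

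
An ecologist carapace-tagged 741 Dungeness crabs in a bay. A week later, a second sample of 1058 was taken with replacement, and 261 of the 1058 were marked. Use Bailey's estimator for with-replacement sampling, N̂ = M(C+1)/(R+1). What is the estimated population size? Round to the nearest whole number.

N ≈ 2995

N̂ = 741·(1058+1)/(261+1) = 741·1059/262 = 784719/262 ≈ 2995.1 → 2995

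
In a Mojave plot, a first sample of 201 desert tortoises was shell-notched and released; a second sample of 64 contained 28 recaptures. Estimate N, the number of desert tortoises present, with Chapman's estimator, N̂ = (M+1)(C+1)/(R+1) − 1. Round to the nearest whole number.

N ≈ 452

N̂ = (201+1)(64+1)/(28+1) − 1 = 202·65/29 − 1
= 13130/29 − 1 ≈ 452.8 − 1 ≈ 451.8 → 452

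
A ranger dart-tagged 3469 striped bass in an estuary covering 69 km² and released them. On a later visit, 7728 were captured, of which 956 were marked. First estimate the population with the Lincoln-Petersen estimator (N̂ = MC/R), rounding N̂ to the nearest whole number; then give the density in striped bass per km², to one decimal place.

N̂ = 3469·7728/956 = 26808432/956 ≈ 28042.3 → 28042
Density = N̂ / area = 28042 / 69 ≈ 406.41 → 406.4 per km²

density ≈ 406.4 striped bass per km²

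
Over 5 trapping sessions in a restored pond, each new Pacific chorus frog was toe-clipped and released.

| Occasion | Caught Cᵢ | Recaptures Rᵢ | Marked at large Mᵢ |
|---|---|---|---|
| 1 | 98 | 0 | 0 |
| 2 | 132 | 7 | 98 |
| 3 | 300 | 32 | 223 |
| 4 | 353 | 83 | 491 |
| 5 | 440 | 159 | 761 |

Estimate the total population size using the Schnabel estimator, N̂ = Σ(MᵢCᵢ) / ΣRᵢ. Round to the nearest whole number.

N ≈ 2093

Σ MᵢCᵢ = 0·98 + 98·132 + 223·300 + 491·353 + 761·440 = 0 + 12936 + 66900 + 173323 + 334840 = 587999
Σ Rᵢ = 0 + 7 + 32 + 83 + 159 = 281
N̂ = 587999 / 281 ≈ 2092.5 → 2093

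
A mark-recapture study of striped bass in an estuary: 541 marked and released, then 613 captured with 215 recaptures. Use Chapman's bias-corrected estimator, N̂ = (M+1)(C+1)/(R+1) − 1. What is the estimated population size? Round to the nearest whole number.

N̂ = (541+1)(613+1)/(215+1) − 1 = 542·614/216 − 1
= 332788/216 − 1 ≈ 1540.7 − 1 ≈ 1539.7 → 1540

N ≈ 1540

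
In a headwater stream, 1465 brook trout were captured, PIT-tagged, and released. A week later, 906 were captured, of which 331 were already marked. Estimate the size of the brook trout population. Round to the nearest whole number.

N ≈ 4010

Lincoln-Petersen assumes M/N = R/C, so N = M·C / R.
N = (1465 × 906) / 331 = 1327290 / 331 ≈ 4009.9 → 4010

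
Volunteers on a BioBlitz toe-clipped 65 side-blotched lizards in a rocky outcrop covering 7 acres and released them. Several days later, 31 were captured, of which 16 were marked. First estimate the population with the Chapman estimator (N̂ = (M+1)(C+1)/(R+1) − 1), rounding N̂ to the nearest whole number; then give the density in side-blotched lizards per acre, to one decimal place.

N̂ = 66·32/17 − 1 = 2112/17 − 1 ≈ 123.2 → 123
Density = N̂ / area = 123 / 7 ≈ 17.57 → 17.6 per acre

density ≈ 17.6 side-blotched lizards per acre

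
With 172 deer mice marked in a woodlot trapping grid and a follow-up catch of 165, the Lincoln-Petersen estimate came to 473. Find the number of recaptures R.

From N = M·C/R: R = M·C / N = 172·165 / 473 = 28380 / 473 = 60.

R = 60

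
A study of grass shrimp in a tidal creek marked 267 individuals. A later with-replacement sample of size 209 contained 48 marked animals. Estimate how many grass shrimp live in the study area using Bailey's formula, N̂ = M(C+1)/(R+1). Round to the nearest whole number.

N̂ = 267·(209+1)/(48+1) = 267·210/49 = 56070/49 ≈ 1144.3 → 1144

N ≈ 1144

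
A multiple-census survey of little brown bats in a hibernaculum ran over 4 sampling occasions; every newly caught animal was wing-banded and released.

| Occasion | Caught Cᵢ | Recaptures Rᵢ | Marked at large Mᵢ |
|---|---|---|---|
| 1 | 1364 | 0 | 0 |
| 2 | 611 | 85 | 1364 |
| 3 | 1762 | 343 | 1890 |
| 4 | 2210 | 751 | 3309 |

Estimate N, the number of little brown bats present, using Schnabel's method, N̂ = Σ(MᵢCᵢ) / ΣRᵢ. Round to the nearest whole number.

N ≈ 9734

Σ MᵢCᵢ = 0·1364 + 1364·611 + 1890·1762 + 3309·2210 = 0 + 833404 + 3330180 + 7312890 = 11476474
Σ Rᵢ = 0 + 85 + 343 + 751 = 1179
N̂ = 11476474 / 1179 ≈ 9734.1 → 9734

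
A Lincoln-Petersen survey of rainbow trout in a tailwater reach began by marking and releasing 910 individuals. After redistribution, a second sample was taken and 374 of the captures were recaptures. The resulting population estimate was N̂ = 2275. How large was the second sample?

From N = M·C/R: C = N·R / M = 2275·374 / 910 = 850850 / 910 = 935.

C = 935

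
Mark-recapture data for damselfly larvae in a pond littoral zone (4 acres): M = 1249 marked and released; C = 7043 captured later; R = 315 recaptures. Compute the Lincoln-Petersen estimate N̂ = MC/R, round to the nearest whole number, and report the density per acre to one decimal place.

N̂ = 1249·7043/315 = 8796707/315 ≈ 27926.1 → 27926
Density = N̂ / area = 27926 / 4 ≈ 6981.50 → 6981.5 per acre

density ≈ 6981.5 damselfly larvae per acre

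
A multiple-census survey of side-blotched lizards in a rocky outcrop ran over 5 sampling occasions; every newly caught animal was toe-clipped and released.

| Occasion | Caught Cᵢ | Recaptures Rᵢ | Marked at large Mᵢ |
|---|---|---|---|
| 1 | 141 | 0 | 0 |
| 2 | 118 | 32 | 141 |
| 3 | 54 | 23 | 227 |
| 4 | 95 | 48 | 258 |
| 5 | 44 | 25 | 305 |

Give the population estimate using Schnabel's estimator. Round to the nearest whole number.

N ≈ 522

Σ MᵢCᵢ = 0·141 + 141·118 + 227·54 + 258·95 + 305·44 = 0 + 16638 + 12258 + 24510 + 13420 = 66826
Σ Rᵢ = 0 + 32 + 23 + 48 + 25 = 128
N̂ = 66826 / 128 ≈ 522.1 → 522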